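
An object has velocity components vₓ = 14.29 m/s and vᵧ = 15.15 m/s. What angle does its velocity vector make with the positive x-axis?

θ = arctan(vᵧ/vₓ) = arctan(15.15/14.29) = 46.67°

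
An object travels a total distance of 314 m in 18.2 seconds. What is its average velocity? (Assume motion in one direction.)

v_avg = Δd / Δt = 314 / 18.2 = 17.25 m/s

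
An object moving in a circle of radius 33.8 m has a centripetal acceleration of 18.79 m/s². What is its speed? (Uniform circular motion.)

v = √(a_c × r) = √(18.79 × 33.8) = 25.2 m/s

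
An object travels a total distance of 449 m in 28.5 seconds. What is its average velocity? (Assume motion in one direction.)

v_avg = Δd / Δt = 449 / 28.5 = 15.75 m/s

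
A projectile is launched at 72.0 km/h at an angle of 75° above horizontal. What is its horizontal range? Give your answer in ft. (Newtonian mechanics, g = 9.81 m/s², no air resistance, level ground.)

v₀ = 72.0 km/h × 0.2777777777777778 = 20.0 m/s
R = v₀² × sin(2θ) / g = 20.0² × sin(2 × 75°) / 9.81 = 400.0 × 0.5 / 9.81 = 20.3874 m
R = 20.3874 m / 0.3048 = 66.89 ft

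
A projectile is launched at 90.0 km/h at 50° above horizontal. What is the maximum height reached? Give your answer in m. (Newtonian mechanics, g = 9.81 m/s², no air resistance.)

v₀ = 90.0 km/h × 0.2777777777777778 = 25.0 m/s
H = v₀² × sin²(θ) / (2g) = 25.0² × sin(50°)² / (2 × 9.81) = 625.0 × 0.586824 / 19.62 = 18.69 m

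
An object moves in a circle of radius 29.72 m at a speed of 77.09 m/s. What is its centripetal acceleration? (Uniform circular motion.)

a_c = v²/r = 77.09²/29.72 = 5942.8681/29.72 = 199.96 m/s²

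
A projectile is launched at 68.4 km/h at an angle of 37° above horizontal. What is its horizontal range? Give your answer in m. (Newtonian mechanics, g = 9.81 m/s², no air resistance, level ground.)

v₀ = 68.4 km/h × 0.2777777777777778 = 19.0 m/s
R = v₀² × sin(2θ) / g = 19.0² × sin(2 × 37°) / 9.81 = 361.0 × 0.961262 / 9.81 = 35.37 m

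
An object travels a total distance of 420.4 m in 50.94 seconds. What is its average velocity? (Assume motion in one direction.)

v_avg = Δd / Δt = 420.4 / 50.94 = 8.25 m/s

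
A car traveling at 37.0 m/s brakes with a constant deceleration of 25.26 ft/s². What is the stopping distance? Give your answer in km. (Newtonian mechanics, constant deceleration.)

a = 25.26 ft/s² × 0.3048 = 7.69925 m/s²
d = v₀² / (2a) = 37.0² / (2 × 7.69925) = 1369.0 / 15.3985 = 88.9048 m
d = 88.9048 m / 1000.0 = 0.0889 km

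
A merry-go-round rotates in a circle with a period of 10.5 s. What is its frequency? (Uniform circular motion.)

f = 1/T = 1/10.5 = 0.0952 Hz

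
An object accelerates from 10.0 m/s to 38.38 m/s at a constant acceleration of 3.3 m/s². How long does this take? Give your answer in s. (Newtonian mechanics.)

t = (v - v₀) / a = (38.38 - 10.0) / 3.3 = 8.6 s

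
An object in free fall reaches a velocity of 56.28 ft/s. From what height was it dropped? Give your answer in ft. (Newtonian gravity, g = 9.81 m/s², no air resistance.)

v = 56.28 ft/s × 0.3048 = 17.1541 m/s
h = v² / (2g) = 17.1541² / (2 × 9.81) = 14.9981 m
h = 14.9981 m / 0.3048 = 49.21 ft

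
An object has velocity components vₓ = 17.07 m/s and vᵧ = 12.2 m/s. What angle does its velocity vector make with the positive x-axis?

θ = arctan(vᵧ/vₓ) = arctan(12.2/17.07) = 35.55°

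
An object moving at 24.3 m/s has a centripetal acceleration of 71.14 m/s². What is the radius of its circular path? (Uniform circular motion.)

r = v²/a_c = 24.3²/71.14 = 8.3 m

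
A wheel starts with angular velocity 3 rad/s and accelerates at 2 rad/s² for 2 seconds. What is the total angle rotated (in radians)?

θ = ω₀t + ½αt² = 3×2 + ½×2×2² = 10.0 rad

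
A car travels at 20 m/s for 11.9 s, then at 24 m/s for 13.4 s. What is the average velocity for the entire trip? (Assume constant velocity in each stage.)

d₁ = v₁t₁ = 20 × 11.9 = 238.0 m
d₂ = v₂t₂ = 24 × 13.4 = 321.6 m
d_total = 559.6 m, t_total = 25.3 s
v_avg = d_total/t_total = 559.6/25.3 = 22.12 m/s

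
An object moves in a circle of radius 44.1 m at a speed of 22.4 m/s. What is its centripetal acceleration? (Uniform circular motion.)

a_c = v²/r = 22.4²/44.1 = 501.76/44.1 = 11.38 m/s²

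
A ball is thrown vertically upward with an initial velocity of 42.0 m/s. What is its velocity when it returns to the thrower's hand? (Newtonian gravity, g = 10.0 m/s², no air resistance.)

By conservation of energy (no air resistance), the ball returns to the throw height with the same speed as launch, but directed downward.
|v_ground| = v₀ = 42.0 m/s
v_ground = 42.0 m/s (downward)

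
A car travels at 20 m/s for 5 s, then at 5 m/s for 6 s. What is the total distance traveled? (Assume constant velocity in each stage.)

d₁ = v₁t₁ = 20 × 5 = 100 m
d₂ = v₂t₂ = 5 × 6 = 30 m
d_total = 100 + 30 = 130 m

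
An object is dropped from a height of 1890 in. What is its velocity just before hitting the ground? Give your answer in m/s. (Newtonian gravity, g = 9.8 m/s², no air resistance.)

h = 1890 in × 0.0254 = 48.006 m
v = √(2gh) = √(2 × 9.8 × 48.006) = 30.67 m/s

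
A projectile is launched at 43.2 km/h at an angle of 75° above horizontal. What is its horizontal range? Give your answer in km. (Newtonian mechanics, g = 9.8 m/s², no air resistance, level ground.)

v₀ = 43.2 km/h × 0.2777777777777778 = 12.0 m/s
R = v₀² × sin(2θ) / g = 12.0² × sin(2 × 75°) / 9.8 = 144.0 × 0.5 / 9.8 = 7.34694 m
R = 7.34694 m / 1000.0 = 0.007347 km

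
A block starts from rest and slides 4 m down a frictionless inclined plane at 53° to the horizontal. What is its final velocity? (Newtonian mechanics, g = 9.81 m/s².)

a = g sin(θ) = 9.81 × sin(53°) = 7.8346 m/s²
v = √(2ad) = √(2 × 7.8346 × 4) = 7.92 m/s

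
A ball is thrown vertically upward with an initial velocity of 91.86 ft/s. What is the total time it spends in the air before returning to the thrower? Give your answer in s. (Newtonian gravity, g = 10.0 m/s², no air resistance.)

v₀ = 91.86 ft/s × 0.3048 = 27.9989 m/s
t_total = 2 × v₀ / g = 2 × 27.9989 / 10.0 = 5.6 s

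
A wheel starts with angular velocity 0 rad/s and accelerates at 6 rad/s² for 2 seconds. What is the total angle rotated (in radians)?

θ = ω₀t + ½αt² = 0×2 + ½×6×2² = 12.0 rad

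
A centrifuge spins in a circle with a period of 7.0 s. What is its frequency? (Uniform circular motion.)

f = 1/T = 1/7.0 = 0.1429 Hz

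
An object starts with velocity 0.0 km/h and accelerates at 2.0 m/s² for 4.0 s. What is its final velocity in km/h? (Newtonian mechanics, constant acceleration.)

v₀ = 0.0 km/h × 0.2777777777777778 = 0.0 m/s
v = v₀ + a × t = 0.0 + 2.0 × 4.0 = 8.0 m/s
v = 8.0 m/s / 0.2777777777777778 = 28.8 km/h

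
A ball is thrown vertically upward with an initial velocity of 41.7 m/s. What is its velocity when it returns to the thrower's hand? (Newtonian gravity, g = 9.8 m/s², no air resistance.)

By conservation of energy (no air resistance), the ball returns to the throw height with the same speed as launch, but directed downward.
|v_ground| = v₀ = 41.7 m/s
v_ground = 41.7 m/s (downward)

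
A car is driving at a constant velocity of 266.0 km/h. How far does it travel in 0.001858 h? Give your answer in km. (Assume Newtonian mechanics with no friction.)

v = 266.0 km/h × 0.2777777777777778 = 73.8889 m/s
t = 0.001858 h × 3600.0 = 6.6888 s
d = v × t = 73.8889 × 6.6888 = 494.228 m
d = 494.228 m / 1000.0 = 0.4942 km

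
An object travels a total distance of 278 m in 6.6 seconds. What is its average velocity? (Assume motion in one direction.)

v_avg = Δd / Δt = 278 / 6.6 = 42.12 m/s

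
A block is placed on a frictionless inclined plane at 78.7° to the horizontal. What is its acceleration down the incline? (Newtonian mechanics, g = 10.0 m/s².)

a = g sin(θ) = 10.0 × sin(78.7°) = 10.0 × 0.9806 = 9.81 m/s²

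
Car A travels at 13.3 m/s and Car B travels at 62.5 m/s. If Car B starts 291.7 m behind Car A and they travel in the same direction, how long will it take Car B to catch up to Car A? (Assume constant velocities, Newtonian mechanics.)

Relative speed: v_rel = 62.5 - 13.3 = 49.2 m/s
Time to catch: t = d₀/v_rel = 291.7/49.2 = 5.93 s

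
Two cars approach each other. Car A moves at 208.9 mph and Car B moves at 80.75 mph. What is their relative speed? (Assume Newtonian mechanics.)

v_rel = v_A + v_B = 208.9 + 80.75 = 289.65 mph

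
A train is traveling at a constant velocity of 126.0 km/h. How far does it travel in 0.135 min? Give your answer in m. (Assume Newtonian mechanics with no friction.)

v = 126.0 km/h × 0.2777777777777778 = 35.0 m/s
t = 0.135 min × 60.0 = 8.1 s
d = v × t = 35.0 × 8.1 = 283.5 m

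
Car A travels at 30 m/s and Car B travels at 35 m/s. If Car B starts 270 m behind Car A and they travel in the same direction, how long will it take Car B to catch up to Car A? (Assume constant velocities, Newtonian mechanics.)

Relative speed: v_rel = 35 - 30 = 5 m/s
Time to catch: t = d₀/v_rel = 270/5 = 54.0 s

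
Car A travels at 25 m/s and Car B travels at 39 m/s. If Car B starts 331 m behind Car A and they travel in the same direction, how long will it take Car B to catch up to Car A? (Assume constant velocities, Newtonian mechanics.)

Relative speed: v_rel = 39 - 25 = 14 m/s
Time to catch: t = d₀/v_rel = 331/14 = 23.64 s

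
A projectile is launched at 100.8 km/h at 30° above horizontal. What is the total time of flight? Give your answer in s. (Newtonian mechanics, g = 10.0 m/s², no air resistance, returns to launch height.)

v₀ = 100.8 km/h × 0.2777777777777778 = 28.0 m/s
T = 2 × v₀ × sin(θ) / g = 2 × 28.0 × sin(30°) / 10.0 = 2 × 28.0 × 0.5 / 10.0 = 2.8 s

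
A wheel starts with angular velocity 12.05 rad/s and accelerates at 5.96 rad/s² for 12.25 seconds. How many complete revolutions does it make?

θ = ω₀t + ½αt² = 12.05×12.25 + ½×5.96×12.25² = 594.79875 rad
Total revolutions = θ/(2π) = 594.79875/(2π) = 94.67
Complete revolutions = ⌊94.67⌋ = 94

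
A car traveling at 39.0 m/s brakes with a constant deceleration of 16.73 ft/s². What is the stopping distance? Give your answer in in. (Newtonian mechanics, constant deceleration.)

a = 16.73 ft/s² × 0.3048 = 5.0993 m/s²
d = v₀² / (2a) = 39.0² / (2 × 5.0993) = 1521.0 / 10.1986 = 149.138 m
d = 149.138 m / 0.0254 = 5872 in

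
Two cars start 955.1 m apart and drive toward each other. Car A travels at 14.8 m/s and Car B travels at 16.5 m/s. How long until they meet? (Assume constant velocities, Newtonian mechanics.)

Combined speed: v_combined = 14.8 + 16.5 = 31.3 m/s
Time to meet: t = d/v_combined = 955.1/31.3 = 30.51 s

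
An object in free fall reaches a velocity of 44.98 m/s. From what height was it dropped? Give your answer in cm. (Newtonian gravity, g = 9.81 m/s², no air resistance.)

h = v² / (2g) = 44.98² / (2 × 9.81) = 103.119 m
h = 103.119 m / 0.01 = 10310 cm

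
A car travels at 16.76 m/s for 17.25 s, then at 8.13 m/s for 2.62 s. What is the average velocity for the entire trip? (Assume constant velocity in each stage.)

d₁ = v₁t₁ = 16.76 × 17.25 = 289.11 m
d₂ = v₂t₂ = 8.13 × 2.62 = 21.3006 m
d_total = 310.4106 m, t_total = 19.87 s
v_avg = d_total/t_total = 310.4106/19.87 = 15.62 m/s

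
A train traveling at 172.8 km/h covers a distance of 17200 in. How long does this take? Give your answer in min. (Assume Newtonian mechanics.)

d = 17200 in × 0.0254 = 436.88 m
v = 172.8 km/h × 0.2777777777777778 = 48.0 m/s
t = d / v = 436.88 / 48.0 = 9.10167 s
t = 9.10167 s / 60.0 = 0.1517 min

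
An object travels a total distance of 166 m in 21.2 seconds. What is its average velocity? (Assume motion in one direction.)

v_avg = Δd / Δt = 166 / 21.2 = 7.83 m/s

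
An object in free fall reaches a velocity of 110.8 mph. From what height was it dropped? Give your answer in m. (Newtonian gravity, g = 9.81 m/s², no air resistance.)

v = 110.8 mph × 0.44704 = 49.532 m/s
h = v² / (2g) = 49.532² / (2 × 9.81) = 125.0 m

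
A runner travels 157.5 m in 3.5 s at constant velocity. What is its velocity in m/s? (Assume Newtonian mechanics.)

v = d / t = 157.5 / 3.5 = 45.0 m/s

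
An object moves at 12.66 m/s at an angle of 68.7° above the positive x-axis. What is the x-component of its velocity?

vₓ = v cos(θ) = 12.66 × cos(68.7°) = 4.6 m/s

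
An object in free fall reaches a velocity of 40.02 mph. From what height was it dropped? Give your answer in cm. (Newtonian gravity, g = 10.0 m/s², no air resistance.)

v = 40.02 mph × 0.44704 = 17.8905 m/s
h = v² / (2g) = 17.8905² / (2 × 10.0) = 16.0035 m
h = 16.0035 m / 0.01 = 1600 cm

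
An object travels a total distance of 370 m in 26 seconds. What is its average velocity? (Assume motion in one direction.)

v_avg = Δd / Δt = 370 / 26 = 14.23 m/s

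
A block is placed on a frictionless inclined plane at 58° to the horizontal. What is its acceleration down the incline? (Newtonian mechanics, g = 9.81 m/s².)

a = g sin(θ) = 9.81 × sin(58°) = 9.81 × 0.848 = 8.32 m/s²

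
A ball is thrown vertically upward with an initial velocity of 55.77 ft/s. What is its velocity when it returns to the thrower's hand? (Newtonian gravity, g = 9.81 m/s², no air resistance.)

By conservation of energy (no air resistance), the ball returns to the throw height with the same speed as launch, but directed downward.
|v_ground| = v₀ = 55.77 ft/s
v_ground = 55.77 ft/s (downward)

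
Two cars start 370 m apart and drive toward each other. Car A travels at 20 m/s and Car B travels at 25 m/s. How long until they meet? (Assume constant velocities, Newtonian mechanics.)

Combined speed: v_combined = 20 + 25 = 45 m/s
Time to meet: t = d/v_combined = 370/45 = 8.22 s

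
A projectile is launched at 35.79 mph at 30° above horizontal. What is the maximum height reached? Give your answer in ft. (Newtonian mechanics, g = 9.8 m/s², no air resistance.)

v₀ = 35.79 mph × 0.44704 = 15.9996 m/s
H = v₀² × sin²(θ) / (2g) = 15.9996² × sin(30°)² / (2 × 9.8) = 255.987 × 0.25 / 19.6 = 3.26514 m
H = 3.26514 m / 0.3048 = 10.71 ft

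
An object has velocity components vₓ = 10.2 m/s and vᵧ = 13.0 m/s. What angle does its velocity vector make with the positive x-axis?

θ = arctan(vᵧ/vₓ) = arctan(13.0/10.2) = 51.88°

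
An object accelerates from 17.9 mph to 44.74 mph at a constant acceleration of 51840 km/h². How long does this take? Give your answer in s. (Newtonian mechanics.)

v₀ = 17.9 mph × 0.44704 = 8.00202 m/s
v = 44.74 mph × 0.44704 = 20.0006 m/s
a = 51840 km/h² × 7.716049382716049e-05 = 4.0 m/s²
t = (v - v₀) / a = (20.0006 - 8.00202) / 4.0 = 3.0 s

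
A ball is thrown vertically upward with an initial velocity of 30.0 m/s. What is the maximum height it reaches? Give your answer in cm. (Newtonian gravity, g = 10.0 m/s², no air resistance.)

h_max = v₀² / (2g) = 30.0² / (2 × 10.0) = 900.0 / 20.0 = 45.0 m
h_max = 45.0 m / 0.01 = 4500 cm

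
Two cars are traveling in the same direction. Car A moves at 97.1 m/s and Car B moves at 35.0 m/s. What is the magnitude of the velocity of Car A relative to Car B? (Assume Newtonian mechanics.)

v_rel = |v_A - v_B| = |97.1 - 35.0| = 62.1 m/s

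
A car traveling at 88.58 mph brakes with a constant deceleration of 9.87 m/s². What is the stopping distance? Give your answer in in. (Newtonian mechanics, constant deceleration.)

v₀ = 88.58 mph × 0.44704 = 39.5988 m/s
d = v₀² / (2a) = 39.5988² / (2 × 9.87) = 1568.06 / 19.74 = 79.4357 m
d = 79.4357 m / 0.0254 = 3127 in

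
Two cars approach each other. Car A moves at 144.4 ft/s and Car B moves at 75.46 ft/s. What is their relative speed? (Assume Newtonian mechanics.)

v_rel = v_A + v_B = 144.4 + 75.46 = 219.86 ft/s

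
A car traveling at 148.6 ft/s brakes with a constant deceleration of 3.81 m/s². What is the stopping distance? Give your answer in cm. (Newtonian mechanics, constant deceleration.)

v₀ = 148.6 ft/s × 0.3048 = 45.2933 m/s
d = v₀² / (2a) = 45.2933² / (2 × 3.81) = 2051.48 / 7.62 = 269.223 m
d = 269.223 m / 0.01 = 26920 cm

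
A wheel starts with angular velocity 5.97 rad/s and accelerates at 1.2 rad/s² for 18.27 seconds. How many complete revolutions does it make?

θ = ω₀t + ½αt² = 5.97×18.27 + ½×1.2×18.27² = 309.34764 rad
Total revolutions = θ/(2π) = 309.34764/(2π) = 49.23
Complete revolutions = ⌊49.23⌋ = 49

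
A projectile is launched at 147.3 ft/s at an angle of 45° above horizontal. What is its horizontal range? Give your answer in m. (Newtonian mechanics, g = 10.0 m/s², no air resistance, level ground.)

v₀ = 147.3 ft/s × 0.3048 = 44.897 m/s
R = v₀² × sin(2θ) / g = 44.897² × sin(2 × 45°) / 10.0 = 2015.74 × 1.0 / 10.0 = 201.6 m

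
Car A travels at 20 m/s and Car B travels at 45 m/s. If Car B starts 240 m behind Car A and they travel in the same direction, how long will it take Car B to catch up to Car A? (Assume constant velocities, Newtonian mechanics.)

Relative speed: v_rel = 45 - 20 = 25 m/s
Time to catch: t = d₀/v_rel = 240/25 = 9.6 s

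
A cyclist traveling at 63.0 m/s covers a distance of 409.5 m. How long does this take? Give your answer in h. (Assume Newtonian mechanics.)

t = d / v = 409.5 / 63.0 = 6.5 s
t = 6.5 s / 3600.0 = 0.001806 h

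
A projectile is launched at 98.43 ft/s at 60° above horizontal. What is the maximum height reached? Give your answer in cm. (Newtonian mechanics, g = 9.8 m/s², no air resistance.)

v₀ = 98.43 ft/s × 0.3048 = 30.0015 m/s
H = v₀² × sin²(θ) / (2g) = 30.0015² × sin(60°)² / (2 × 9.8) = 900.09 × 0.75 / 19.6 = 34.4422 m
H = 34.4422 m / 0.01 = 3444 cm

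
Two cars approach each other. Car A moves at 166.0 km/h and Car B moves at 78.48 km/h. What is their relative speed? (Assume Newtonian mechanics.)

v_rel = v_A + v_B = 166.0 + 78.48 = 244.48 km/h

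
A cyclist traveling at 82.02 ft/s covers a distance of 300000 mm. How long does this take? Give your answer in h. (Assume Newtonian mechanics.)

d = 300000 mm × 0.001 = 300.0 m
v = 82.02 ft/s × 0.3048 = 24.9997 m/s
t = d / v = 300.0 / 24.9997 = 12.0001 s
t = 12.0001 s / 3600.0 = 0.003333 h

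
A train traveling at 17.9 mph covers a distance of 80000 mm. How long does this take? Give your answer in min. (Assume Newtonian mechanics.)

d = 80000 mm × 0.001 = 80.0 m
v = 17.9 mph × 0.44704 = 8.00202 m/s
t = d / v = 80.0 / 8.00202 = 9.99748 s
t = 9.99748 s / 60.0 = 0.1666 min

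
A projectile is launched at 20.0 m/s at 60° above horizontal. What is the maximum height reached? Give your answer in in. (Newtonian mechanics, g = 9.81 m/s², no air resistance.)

H = v₀² × sin²(θ) / (2g) = 20.0² × sin(60°)² / (2 × 9.81) = 400.0 × 0.75 / 19.62 = 15.2905 m
H = 15.2905 m / 0.0254 = 602.0 in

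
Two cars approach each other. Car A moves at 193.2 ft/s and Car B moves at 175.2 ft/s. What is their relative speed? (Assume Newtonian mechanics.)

v_rel = v_A + v_B = 193.2 + 175.2 = 368.4 ft/s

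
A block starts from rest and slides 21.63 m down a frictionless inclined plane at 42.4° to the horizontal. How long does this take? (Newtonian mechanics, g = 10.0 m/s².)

a = g sin(θ) = 10.0 × sin(42.4°) = 6.743 m/s²
t = √(2d/a) = √(2 × 21.63 / 6.743) = 2.53 s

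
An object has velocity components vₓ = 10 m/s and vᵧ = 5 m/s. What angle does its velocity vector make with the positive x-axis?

θ = arctan(vᵧ/vₓ) = arctan(5/10) = 26.57°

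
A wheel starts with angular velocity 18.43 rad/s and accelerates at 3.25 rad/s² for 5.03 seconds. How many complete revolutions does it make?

θ = ω₀t + ½αt² = 18.43×5.03 + ½×3.25×5.03² = 133.8168625 rad
Total revolutions = θ/(2π) = 133.8168625/(2π) = 21.3
Complete revolutions = ⌊21.3⌋ = 21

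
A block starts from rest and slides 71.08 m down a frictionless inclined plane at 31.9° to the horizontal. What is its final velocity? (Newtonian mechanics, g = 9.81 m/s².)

a = g sin(θ) = 9.81 × sin(31.9°) = 5.184 m/s²
v = √(2ad) = √(2 × 5.184 × 71.08) = 27.15 m/s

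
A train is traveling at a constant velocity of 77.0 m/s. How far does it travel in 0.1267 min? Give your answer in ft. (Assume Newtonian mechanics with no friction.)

t = 0.1267 min × 60.0 = 7.602 s
d = v × t = 77.0 × 7.602 = 585.354 m
d = 585.354 m / 0.3048 = 1920 ft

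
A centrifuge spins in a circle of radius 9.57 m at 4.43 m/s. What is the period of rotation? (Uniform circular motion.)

T = 2πr/v = 2π×9.57/4.43 = 13.57 s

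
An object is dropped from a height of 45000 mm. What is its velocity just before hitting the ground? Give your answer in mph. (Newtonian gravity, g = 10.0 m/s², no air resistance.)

h = 45000 mm × 0.001 = 45.0 m
v = √(2gh) = √(2 × 10.0 × 45.0) = 30.0 m/s
v = 30.0 m/s / 0.44704 = 67.11 mph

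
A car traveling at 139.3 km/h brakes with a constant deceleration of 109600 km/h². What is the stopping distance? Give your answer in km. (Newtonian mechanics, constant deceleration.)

v₀ = 139.3 km/h × 0.2777777777777778 = 38.6944 m/s
a = 109600 km/h² × 7.716049382716049e-05 = 8.45679 m/s²
d = v₀² / (2a) = 38.6944² / (2 × 8.45679) = 1497.26 / 16.9136 = 88.524 m
d = 88.524 m / 1000.0 = 0.08852 km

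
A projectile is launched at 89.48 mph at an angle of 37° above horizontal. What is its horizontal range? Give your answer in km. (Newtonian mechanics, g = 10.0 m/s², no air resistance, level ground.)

v₀ = 89.48 mph × 0.44704 = 40.0011 m/s
R = v₀² × sin(2θ) / g = 40.0011² × sin(2 × 37°) / 10.0 = 1600.09 × 0.961262 / 10.0 = 153.811 m
R = 153.811 m / 1000.0 = 0.1538 km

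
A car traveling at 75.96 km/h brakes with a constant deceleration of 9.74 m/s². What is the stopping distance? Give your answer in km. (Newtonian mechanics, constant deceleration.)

v₀ = 75.96 km/h × 0.2777777777777778 = 21.1 m/s
d = v₀² / (2a) = 21.1² / (2 × 9.74) = 445.21 / 19.48 = 22.8547 m
d = 22.8547 m / 1000.0 = 0.02285 km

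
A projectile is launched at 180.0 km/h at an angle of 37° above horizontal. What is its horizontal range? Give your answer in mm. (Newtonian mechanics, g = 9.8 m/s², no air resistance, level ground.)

v₀ = 180.0 km/h × 0.2777777777777778 = 50.0 m/s
R = v₀² × sin(2θ) / g = 50.0² × sin(2 × 37°) / 9.8 = 2500.0 × 0.961262 / 9.8 = 245.22 m
R = 245.22 m / 0.001 = 245200 mm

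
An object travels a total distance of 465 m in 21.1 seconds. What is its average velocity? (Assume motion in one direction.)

v_avg = Δd / Δt = 465 / 21.1 = 22.04 m/s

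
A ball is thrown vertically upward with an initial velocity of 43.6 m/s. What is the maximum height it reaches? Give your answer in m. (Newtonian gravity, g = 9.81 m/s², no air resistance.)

h_max = v₀² / (2g) = 43.6² / (2 × 9.81) = 1900.96 / 19.62 = 96.89 m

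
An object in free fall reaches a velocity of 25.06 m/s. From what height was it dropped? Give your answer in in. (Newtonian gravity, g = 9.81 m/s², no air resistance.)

h = v² / (2g) = 25.06² / (2 × 9.81) = 32.0083 m
h = 32.0083 m / 0.0254 = 1260 in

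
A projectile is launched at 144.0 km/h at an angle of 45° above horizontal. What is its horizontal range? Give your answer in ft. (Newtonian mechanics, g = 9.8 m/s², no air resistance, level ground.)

v₀ = 144.0 km/h × 0.2777777777777778 = 40.0 m/s
R = v₀² × sin(2θ) / g = 40.0² × sin(2 × 45°) / 9.8 = 1600.0 × 1.0 / 9.8 = 163.265 m
R = 163.265 m / 0.3048 = 535.6 ft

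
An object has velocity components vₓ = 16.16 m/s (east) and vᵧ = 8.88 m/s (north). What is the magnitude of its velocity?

|v| = √(vₓ² + vᵧ²) = √(16.16² + 8.88²) = √(340.0) = 18.44 m/s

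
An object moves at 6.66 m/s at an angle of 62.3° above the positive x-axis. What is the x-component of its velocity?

vₓ = v cos(θ) = 6.66 × cos(62.3°) = 3.1 m/s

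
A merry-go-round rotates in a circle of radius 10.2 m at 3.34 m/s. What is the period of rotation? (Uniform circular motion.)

T = 2πr/v = 2π×10.2/3.34 = 19.19 s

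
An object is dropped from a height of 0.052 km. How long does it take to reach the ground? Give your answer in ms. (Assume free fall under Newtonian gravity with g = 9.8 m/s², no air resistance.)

h = 0.052 km × 1000.0 = 52.0 m
t = √(2h/g) = √(2 × 52.0 / 9.8) = 3.25764 s
t = 3.25764 s / 0.001 = 3258 ms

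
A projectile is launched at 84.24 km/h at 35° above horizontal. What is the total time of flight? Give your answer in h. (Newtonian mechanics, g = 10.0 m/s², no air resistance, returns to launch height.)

v₀ = 84.24 km/h × 0.2777777777777778 = 23.4 m/s
T = 2 × v₀ × sin(θ) / g = 2 × 23.4 × sin(35°) / 10.0 = 2 × 23.4 × 0.5735764 / 10.0 = 2.684338 s
T = 2.684338 s / 3600.0 = 0.0007456 h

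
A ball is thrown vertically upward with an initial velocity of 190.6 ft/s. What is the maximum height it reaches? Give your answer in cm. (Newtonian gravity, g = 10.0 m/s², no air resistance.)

v₀ = 190.6 ft/s × 0.3048 = 58.0949 m/s
h_max = v₀² / (2g) = 58.0949² / (2 × 10.0) = 3375.02 / 20.0 = 168.751 m
h_max = 168.751 m / 0.01 = 16880 cm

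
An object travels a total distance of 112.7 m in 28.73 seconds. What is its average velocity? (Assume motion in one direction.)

v_avg = Δd / Δt = 112.7 / 28.73 = 3.92 m/s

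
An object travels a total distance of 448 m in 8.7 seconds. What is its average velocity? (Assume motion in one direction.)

v_avg = Δd / Δt = 448 / 8.7 = 51.49 m/s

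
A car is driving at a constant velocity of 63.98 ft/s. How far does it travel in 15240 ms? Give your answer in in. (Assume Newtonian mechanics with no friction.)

v = 63.98 ft/s × 0.3048 = 19.5011 m/s
t = 15240 ms × 0.001 = 15.24 s
d = v × t = 19.5011 × 15.24 = 297.197 m
d = 297.197 m / 0.0254 = 11700 in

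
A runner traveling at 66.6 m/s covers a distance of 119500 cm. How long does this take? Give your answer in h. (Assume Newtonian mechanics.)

d = 119500 cm × 0.01 = 1195.0 m
t = d / v = 1195.0 / 66.6 = 17.9429 s
t = 17.9429 s / 3600.0 = 0.004984 h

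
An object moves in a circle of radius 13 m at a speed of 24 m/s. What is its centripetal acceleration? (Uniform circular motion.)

a_c = v²/r = 24²/13 = 576/13 = 44.31 m/s²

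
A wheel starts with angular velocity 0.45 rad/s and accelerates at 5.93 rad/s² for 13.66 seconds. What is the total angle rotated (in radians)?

θ = ω₀t + ½αt² = 0.45×13.66 + ½×5.93×13.66² = 559.4 rad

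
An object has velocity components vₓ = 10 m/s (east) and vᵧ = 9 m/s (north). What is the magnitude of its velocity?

|v| = √(vₓ² + vᵧ²) = √(10² + 9²) = √(181) = 13.45 m/s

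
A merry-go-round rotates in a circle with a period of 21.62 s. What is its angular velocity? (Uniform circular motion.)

ω = 2π/T = 2π/21.62 = 0.2906 rad/s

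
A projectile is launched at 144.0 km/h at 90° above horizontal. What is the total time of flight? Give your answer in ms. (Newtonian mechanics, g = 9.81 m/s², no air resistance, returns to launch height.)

v₀ = 144.0 km/h × 0.2777777777777778 = 40.0 m/s
T = 2 × v₀ × sin(θ) / g = 2 × 40.0 × sin(90°) / 9.81 = 2 × 40.0 × 1.0 / 9.81 = 8.15494 s
T = 8.15494 s / 0.001 = 8155 ms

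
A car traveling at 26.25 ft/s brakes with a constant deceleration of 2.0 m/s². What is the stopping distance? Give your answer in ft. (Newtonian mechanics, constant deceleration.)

v₀ = 26.25 ft/s × 0.3048 = 8.001 m/s
d = v₀² / (2a) = 8.001² / (2 × 2.0) = 64.016 / 4.0 = 16.004 m
d = 16.004 m / 0.3048 = 52.51 ft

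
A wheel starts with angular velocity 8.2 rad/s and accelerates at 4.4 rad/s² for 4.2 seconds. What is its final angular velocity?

ω = ω₀ + αt = 8.2 + 4.4 × 4.2 = 26.68 rad/s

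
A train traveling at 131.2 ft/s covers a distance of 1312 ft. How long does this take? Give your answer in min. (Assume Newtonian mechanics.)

d = 1312 ft × 0.3048 = 399.898 m
v = 131.2 ft/s × 0.3048 = 39.9898 m/s
t = d / v = 399.898 / 39.9898 = 10.0 s
t = 10.0 s / 60.0 = 0.1667 min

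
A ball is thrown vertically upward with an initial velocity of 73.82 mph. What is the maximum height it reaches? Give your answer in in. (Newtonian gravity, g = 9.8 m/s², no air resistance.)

v₀ = 73.82 mph × 0.44704 = 33.0005 m/s
h_max = v₀² / (2g) = 33.0005² / (2 × 9.8) = 1089.03 / 19.6 = 55.5628 m
h_max = 55.5628 m / 0.0254 = 2188 in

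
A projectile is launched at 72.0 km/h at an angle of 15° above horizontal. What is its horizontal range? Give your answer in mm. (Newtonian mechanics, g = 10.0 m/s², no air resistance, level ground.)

v₀ = 72.0 km/h × 0.2777777777777778 = 20.0 m/s
R = v₀² × sin(2θ) / g = 20.0² × sin(2 × 15°) / 10.0 = 400.0 × 0.5 / 10.0 = 20.0 m
R = 20.0 m / 0.001 = 20000 mm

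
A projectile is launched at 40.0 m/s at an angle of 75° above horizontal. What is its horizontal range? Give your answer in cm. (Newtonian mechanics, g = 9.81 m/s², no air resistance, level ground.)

R = v₀² × sin(2θ) / g = 40.0² × sin(2 × 75°) / 9.81 = 1600.0 × 0.5 / 9.81 = 81.5494 m
R = 81.5494 m / 0.01 = 8155 cm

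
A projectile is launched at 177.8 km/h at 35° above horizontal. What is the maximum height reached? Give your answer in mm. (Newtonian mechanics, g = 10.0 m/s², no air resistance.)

v₀ = 177.8 km/h × 0.2777777777777778 = 49.3889 m/s
H = v₀² × sin²(θ) / (2g) = 49.3889² × sin(35°)² / (2 × 10.0) = 2439.26 × 0.32899 / 20.0 = 40.1246 m
H = 40.1246 m / 0.001 = 40120 mm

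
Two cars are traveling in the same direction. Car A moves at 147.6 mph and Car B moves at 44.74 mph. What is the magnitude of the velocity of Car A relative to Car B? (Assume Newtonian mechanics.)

v_rel = |v_A - v_B| = |147.6 - 44.74| = 102.86 mph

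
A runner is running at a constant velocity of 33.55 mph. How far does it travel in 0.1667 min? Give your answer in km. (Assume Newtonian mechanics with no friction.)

v = 33.55 mph × 0.44704 = 14.9982 m/s
t = 0.1667 min × 60.0 = 10.002 s
d = v × t = 14.9982 × 10.002 = 150.012 m
d = 150.012 m / 1000.0 = 0.15 km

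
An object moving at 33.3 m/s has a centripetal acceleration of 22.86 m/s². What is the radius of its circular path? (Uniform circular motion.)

r = v²/a_c = 33.3²/22.86 = 48.51 m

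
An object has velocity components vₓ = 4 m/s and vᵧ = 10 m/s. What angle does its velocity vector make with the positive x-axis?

θ = arctan(vᵧ/vₓ) = arctan(10/4) = 68.2°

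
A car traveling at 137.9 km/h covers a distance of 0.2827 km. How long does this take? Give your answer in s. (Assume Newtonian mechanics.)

d = 0.2827 km × 1000.0 = 282.7 m
v = 137.9 km/h × 0.2777777777777778 = 38.3056 m/s
t = d / v = 282.7 / 38.3056 = 7.38 s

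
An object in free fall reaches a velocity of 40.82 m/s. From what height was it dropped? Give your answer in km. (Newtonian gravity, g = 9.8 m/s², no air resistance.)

h = v² / (2g) = 40.82² / (2 × 9.8) = 85.0139 m
h = 85.0139 m / 1000.0 = 0.08501 km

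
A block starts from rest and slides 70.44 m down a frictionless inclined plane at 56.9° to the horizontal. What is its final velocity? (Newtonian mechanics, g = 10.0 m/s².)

a = g sin(θ) = 10.0 × sin(56.9°) = 8.3772 m/s²
v = √(2ad) = √(2 × 8.3772 × 70.44) = 34.35 m/s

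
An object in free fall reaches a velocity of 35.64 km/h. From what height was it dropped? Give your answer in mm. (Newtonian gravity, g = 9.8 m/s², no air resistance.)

v = 35.64 km/h × 0.2777777777777778 = 9.9 m/s
h = v² / (2g) = 9.9² / (2 × 9.8) = 5.00051 m
h = 5.00051 m / 0.001 = 5001 mm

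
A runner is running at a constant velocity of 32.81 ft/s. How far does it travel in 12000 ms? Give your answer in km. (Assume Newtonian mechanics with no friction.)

v = 32.81 ft/s × 0.3048 = 10.0005 m/s
t = 12000 ms × 0.001 = 12.0 s
d = v × t = 10.0005 × 12.0 = 120.006 m
d = 120.006 m / 1000.0 = 0.12 km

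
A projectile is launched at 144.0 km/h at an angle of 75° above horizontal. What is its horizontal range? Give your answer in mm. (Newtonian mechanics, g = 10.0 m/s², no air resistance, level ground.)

v₀ = 144.0 km/h × 0.2777777777777778 = 40.0 m/s
R = v₀² × sin(2θ) / g = 40.0² × sin(2 × 75°) / 10.0 = 1600.0 × 0.5 / 10.0 = 80.0 m
R = 80.0 m / 0.001 = 80000 mm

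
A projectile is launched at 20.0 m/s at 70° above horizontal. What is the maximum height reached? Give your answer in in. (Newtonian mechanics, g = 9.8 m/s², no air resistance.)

H = v₀² × sin²(θ) / (2g) = 20.0² × sin(70°)² / (2 × 9.8) = 400.0 × 0.883022 / 19.6 = 18.0209 m
H = 18.0209 m / 0.0254 = 709.5 in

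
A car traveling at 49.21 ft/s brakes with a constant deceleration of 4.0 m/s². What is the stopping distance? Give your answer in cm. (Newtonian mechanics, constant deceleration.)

v₀ = 49.21 ft/s × 0.3048 = 14.9992 m/s
d = v₀² / (2a) = 14.9992² / (2 × 4.0) = 224.976 / 8.0 = 28.122 m
d = 28.122 m / 0.01 = 2812 cm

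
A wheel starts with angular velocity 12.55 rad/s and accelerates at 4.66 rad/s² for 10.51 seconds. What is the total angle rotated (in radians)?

θ = ω₀t + ½αt² = 12.55×10.51 + ½×4.66×10.51² = 389.27 rad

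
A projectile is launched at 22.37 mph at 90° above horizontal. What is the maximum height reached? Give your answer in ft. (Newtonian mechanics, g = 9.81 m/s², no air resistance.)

v₀ = 22.37 mph × 0.44704 = 10.0003 m/s
H = v₀² × sin²(θ) / (2g) = 10.0003² × sin(90°)² / (2 × 9.81) = 100.006 × 1.0 / 19.62 = 5.09715 m
H = 5.09715 m / 0.3048 = 16.72 ft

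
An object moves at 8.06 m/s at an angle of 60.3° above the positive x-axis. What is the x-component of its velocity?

vₓ = v cos(θ) = 8.06 × cos(60.3°) = 3.99 m/s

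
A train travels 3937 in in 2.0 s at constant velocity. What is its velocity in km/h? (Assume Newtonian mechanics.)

d = 3937 in × 0.0254 = 99.9998 m
v = d / t = 99.9998 / 2.0 = 49.9999 m/s
v = 49.9999 m/s / 0.2777777777777778 = 180.0 km/h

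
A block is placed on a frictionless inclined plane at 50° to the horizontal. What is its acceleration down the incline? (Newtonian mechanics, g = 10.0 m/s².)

a = g sin(θ) = 10.0 × sin(50°) = 10.0 × 0.766 = 7.66 m/s²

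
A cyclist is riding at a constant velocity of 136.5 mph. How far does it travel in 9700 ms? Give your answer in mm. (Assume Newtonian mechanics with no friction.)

v = 136.5 mph × 0.44704 = 61.021 m/s
t = 9700 ms × 0.001 = 9.7 s
d = v × t = 61.021 × 9.7 = 591.904 m
d = 591.904 m / 0.001 = 591900 mm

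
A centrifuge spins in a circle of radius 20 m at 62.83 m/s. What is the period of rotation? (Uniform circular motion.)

T = 2πr/v = 2π×20/62.83 = 2.0 s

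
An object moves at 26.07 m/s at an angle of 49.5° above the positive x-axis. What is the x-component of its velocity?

vₓ = v cos(θ) = 26.07 × cos(49.5°) = 16.93 m/s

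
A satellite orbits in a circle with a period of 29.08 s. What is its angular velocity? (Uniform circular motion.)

ω = 2π/T = 2π/29.08 = 0.2161 rad/s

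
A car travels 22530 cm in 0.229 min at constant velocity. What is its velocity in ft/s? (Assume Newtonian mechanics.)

d = 22530 cm × 0.01 = 225.3 m
t = 0.229 min × 60.0 = 13.74 s
v = d / t = 225.3 / 13.74 = 16.3974 m/s
v = 16.3974 m/s / 0.3048 = 53.8 ft/s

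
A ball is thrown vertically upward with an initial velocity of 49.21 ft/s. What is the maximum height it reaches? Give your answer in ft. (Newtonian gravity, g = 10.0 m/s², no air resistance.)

v₀ = 49.21 ft/s × 0.3048 = 14.9992 m/s
h_max = v₀² / (2g) = 14.9992² / (2 × 10.0) = 224.976 / 20.0 = 11.2488 m
h_max = 11.2488 m / 0.3048 = 36.91 ft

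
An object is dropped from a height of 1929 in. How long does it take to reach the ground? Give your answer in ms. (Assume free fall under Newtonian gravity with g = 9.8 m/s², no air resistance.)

h = 1929 in × 0.0254 = 48.9966 m
t = √(2h/g) = √(2 × 48.9966 / 9.8) = 3.16217 s
t = 3.16217 s / 0.001 = 3162 ms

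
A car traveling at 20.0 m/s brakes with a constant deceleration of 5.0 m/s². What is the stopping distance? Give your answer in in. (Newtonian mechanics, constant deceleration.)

d = v₀² / (2a) = 20.0² / (2 × 5.0) = 400.0 / 10.0 = 40.0 m
d = 40.0 m / 0.0254 = 1575 in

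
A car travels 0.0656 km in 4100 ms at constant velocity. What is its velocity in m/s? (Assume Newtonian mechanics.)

d = 0.0656 km × 1000.0 = 65.6 m
t = 4100 ms × 0.001 = 4.1 s
v = d / t = 65.6 / 4.1 = 16.0 m/s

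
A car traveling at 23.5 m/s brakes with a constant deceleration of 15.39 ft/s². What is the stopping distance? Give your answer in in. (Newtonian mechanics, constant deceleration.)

a = 15.39 ft/s² × 0.3048 = 4.69087 m/s²
d = v₀² / (2a) = 23.5² / (2 × 4.69087) = 552.25 / 9.38174 = 58.8643 m
d = 58.8643 m / 0.0254 = 2317 in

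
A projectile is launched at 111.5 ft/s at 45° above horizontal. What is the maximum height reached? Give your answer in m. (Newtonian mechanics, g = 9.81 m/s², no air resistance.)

v₀ = 111.5 ft/s × 0.3048 = 33.9852 m/s
H = v₀² × sin²(θ) / (2g) = 33.9852² × sin(45°)² / (2 × 9.81) = 1154.99 × 0.5 / 19.62 = 29.43 m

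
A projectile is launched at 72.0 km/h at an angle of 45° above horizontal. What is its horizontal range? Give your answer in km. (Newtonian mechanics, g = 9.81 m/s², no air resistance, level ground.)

v₀ = 72.0 km/h × 0.2777777777777778 = 20.0 m/s
R = v₀² × sin(2θ) / g = 20.0² × sin(2 × 45°) / 9.81 = 400.0 × 1.0 / 9.81 = 40.7747 m
R = 40.7747 m / 1000.0 = 0.04077 km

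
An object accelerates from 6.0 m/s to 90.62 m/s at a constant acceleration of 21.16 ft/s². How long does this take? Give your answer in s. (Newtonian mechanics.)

a = 21.16 ft/s² × 0.3048 = 6.44957 m/s²
t = (v - v₀) / a = (90.62 - 6.0) / 6.44957 = 13.12 s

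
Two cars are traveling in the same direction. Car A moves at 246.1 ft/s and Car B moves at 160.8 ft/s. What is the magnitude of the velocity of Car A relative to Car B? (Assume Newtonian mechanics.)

v_rel = |v_A - v_B| = |246.1 - 160.8| = 85.3 ft/s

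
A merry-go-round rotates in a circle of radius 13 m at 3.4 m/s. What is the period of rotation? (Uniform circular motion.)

T = 2πr/v = 2π×13/3.4 = 24.02 s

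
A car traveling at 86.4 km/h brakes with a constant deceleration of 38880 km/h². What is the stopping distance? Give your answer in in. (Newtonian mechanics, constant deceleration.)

v₀ = 86.4 km/h × 0.2777777777777778 = 24.0 m/s
a = 38880 km/h² × 7.716049382716049e-05 = 3.0 m/s²
d = v₀² / (2a) = 24.0² / (2 × 3.0) = 576.0 / 6.0 = 96.0 m
d = 96.0 m / 0.0254 = 3780 in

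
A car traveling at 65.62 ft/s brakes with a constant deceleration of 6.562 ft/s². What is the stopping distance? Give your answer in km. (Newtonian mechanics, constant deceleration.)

v₀ = 65.62 ft/s × 0.3048 = 20.001 m/s
a = 6.562 ft/s² × 0.3048 = 2.0001 m/s²
d = v₀² / (2a) = 20.001² / (2 × 2.0001) = 400.04 / 4.0002 = 100.005 m
d = 100.005 m / 1000.0 = 0.1 km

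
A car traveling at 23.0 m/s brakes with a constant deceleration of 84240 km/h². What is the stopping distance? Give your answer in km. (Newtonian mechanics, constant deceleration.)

a = 84240 km/h² × 7.716049382716049e-05 = 6.5 m/s²
d = v₀² / (2a) = 23.0² / (2 × 6.5) = 529.0 / 13.0 = 40.6923 m
d = 40.6923 m / 1000.0 = 0.04069 km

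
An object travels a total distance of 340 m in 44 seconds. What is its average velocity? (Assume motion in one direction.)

v_avg = Δd / Δt = 340 / 44 = 7.73 m/s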